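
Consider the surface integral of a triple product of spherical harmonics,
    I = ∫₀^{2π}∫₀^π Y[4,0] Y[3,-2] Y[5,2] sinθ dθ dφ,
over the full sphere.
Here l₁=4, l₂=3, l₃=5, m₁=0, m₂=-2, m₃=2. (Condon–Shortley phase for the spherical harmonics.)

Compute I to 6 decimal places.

-0.065427

Checks pass: Σm=0; 12 even; l₃=5∈[1,7].
(2·4+1)(2·3+1)(2·5+1) = 693
Δ: 2! 6! 4! / 13! → 1/180180
sum: t=0:+1/576 t=1:−1/144 t=2:+1/576 = -1/288
3j²(4 3 5; 0 0 0) = Δ·Π!·Σ² = 20/1001  (sign +1)
sum: t=0:+1/576 t=1:−1/864 = 1/1728
3j²(4 3 5; 0 -2 2) = Δ·Π!·Σ² = 5/1287  (sign -1)
combine: 4πI² = 693·20/1001·5/1287 = 100/1859
take √, sign -1: I = -0.06542675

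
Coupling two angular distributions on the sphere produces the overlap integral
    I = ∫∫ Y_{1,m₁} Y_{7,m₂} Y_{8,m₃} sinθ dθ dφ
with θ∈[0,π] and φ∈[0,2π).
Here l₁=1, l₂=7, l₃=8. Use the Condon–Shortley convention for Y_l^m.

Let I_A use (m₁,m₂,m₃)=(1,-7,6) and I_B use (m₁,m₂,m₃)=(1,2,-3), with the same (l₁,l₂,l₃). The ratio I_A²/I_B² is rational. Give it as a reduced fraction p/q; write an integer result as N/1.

1/55

Same 1,7,8: normalisation and zero-m 3j drop out of the ratio.
A: Δ: 0! 2! 14! / 17! → 1/2040; sum: t=0:+1/174356582400 = 1/174356582400; 3j²(1 7 8; 1 -7 6) = Δ·Π!·Σ² = 1/2040  (sign +1)
B: Δ: 0! 2! 14! / 17! → 1/2040; sum: t=0:+1/87091200 = 1/87091200; 3j²(1 7 8; 1 2 -3) = Δ·Π!·Σ² = 11/408  (sign -1)
I_A²/I_B² = (1/2040)/(11/408) = 1/55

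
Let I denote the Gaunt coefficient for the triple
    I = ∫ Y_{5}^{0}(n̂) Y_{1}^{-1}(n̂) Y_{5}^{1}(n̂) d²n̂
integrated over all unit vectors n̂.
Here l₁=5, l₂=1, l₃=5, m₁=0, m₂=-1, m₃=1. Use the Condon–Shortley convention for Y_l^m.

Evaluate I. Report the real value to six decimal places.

0.000000

l₁+l₂+l₃=11 is odd: 3j(l;000)=0 ⇒ I=0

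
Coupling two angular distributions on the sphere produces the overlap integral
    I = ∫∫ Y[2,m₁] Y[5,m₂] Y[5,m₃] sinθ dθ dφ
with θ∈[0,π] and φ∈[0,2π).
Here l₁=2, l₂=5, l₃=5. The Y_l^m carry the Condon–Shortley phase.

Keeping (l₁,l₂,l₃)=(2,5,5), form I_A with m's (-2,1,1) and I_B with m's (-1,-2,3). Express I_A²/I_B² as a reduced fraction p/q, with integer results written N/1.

3/2

Same 2,5,5: normalisation and zero-m 3j drop out of the ratio.
A: Δ: 2! 2! 8! / 13! → 1/38610; sum: t=2:+1/2304 = 1/2304; 3j²(2 5 5; -2 1 1) = Δ·Π!·Σ² = 5/143  (sign +1)
B: Δ: 2! 2! 8! / 13! → 1/38610; sum: t=1:−1/2880 t=2:+1/10080 = -1/4032; 3j²(2 5 5; -1 -2 3) = Δ·Π!·Σ² = 10/429  (sign -1)
I_A²/I_B² = (5/143)/(10/429) = 3/2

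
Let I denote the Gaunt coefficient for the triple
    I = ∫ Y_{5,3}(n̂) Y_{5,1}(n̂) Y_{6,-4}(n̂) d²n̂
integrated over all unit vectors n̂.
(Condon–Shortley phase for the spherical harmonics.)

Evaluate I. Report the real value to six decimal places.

m-sum 0 ✓  L=16 even ✓  0≤6≤10 ✓
Π(2lᵢ+1) = 11×11×13 = 1573
triangle coeff Δ(5,5,6) = 1/28588560
Σ_t [0,4]: t=0:+1/345600 t=1:−1/13824 t=2:+1/5184 t=3:−1/13824 t=4:+1/345600 = 7/129600
(3j)²=80/7293 [(5 5 6; 0 0 0)], sign=+1
Σ_t [0,2]: t=0:+1/829440 t=1:−1/86400 t=2:+1/138240 = -13/4147200
(3j)²=13/3740 [(5 5 6; 3 1 -4)], sign=-1
⇒ 4πI² = 52/867
I = (-1)√(52/867/(4π)) = -0.06908555

-0.069086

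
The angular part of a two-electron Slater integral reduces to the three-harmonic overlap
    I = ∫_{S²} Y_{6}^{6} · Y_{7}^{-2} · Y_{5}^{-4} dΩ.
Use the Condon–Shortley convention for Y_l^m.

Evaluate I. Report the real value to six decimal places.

m-sum 0 ✓  L=18 even ✓  1≤5≤13 ✓
Π(2lᵢ+1) = 13×15×11 = 2145
triangle coeff Δ(6,7,5) = 1/174594420
Σ_t [2,6]: t=2:+1/4147200 t=3:−1/207360 t=4:+1/82944 t=5:−1/207360 t=6:+1/4147200 = 1/345600
(3j)²=420/46189 [(6 7 5; 0 0 0)], sign=-1
Σ_t [0,0]: t=0:+1/116121600 = 1/116121600
(3j)²=27/8398 [(6 7 5; 6 -2 -4)], sign=-1
⇒ 4πI² = 85050/1356277
I = (+1)√(85050/1356277/(4π)) = 0.07064119

0.070641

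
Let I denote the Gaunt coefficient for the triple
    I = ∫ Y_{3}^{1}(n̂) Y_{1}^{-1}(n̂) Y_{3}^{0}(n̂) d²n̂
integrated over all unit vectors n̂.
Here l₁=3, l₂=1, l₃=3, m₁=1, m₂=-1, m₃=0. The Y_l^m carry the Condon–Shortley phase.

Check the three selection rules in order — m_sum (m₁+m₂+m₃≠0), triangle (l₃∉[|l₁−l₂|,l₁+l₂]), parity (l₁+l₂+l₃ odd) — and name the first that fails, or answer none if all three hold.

azimuthal sum: 1 − 1 + 0 = 0  ✓
2 ≤ 3 ≤ 4 (triangle on l)  ✓
L = 3 + 1 + 3 = 7 (odd)  ✗

parity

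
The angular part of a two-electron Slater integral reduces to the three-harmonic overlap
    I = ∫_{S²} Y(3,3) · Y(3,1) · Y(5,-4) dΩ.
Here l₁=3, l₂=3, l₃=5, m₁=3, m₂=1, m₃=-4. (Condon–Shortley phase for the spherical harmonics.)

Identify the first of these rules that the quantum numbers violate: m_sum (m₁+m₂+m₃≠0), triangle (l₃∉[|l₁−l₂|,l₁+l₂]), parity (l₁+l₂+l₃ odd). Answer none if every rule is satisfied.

parity

Σmᵢ = 0  ✓
l₃∈[|l₁−l₂|,l₁+l₂]=[0,6], have l₃=5  ✓
Σlᵢ = 11 ⇒ odd  ✗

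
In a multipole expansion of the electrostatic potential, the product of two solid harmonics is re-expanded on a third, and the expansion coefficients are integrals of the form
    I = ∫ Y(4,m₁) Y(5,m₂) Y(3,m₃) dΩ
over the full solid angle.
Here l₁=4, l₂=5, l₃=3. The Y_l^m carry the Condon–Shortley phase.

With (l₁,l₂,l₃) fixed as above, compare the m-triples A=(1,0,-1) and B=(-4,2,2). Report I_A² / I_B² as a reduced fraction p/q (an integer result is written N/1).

3/392

Same 4,5,3: normalisation and zero-m 3j drop out of the ratio.
A: Δ: 6! 2! 4! / 13! → 1/180180; sum: t=1:−1/5760 t=2:+1/288 t=3:−1/288 = -1/5760; 3j²(4 5 3; 1 0 -1) = Δ·Π!·Σ² = 1/12012  (sign -1)
B: Δ: 6! 2! 4! / 13! → 1/180180; sum: t=6:+1/8640 = 1/8640; 3j²(4 5 3; -4 2 2) = Δ·Π!·Σ² = 14/1287  (sign -1)
I_A²/I_B² = (1/12012)/(14/1287) = 3/392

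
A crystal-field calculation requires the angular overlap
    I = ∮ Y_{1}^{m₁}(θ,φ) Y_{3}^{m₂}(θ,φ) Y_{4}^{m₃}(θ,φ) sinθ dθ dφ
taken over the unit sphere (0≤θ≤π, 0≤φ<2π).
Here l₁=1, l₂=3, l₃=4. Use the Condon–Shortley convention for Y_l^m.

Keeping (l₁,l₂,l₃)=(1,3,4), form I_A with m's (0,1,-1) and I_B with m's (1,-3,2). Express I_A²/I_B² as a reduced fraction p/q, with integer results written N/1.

Same 1,3,4: normalisation and zero-m 3j drop out of the ratio.
A: Δ: 0! 2! 6! / 9! → 1/252; sum: t=0:+1/48 = 1/48; 3j²(1 3 4; 0 1 -1) = Δ·Π!·Σ² = 5/84  (sign -1)
B: Δ: 0! 2! 6! / 9! → 1/252; sum: t=0:+1/1440 = 1/1440; 3j²(1 3 4; 1 -3 2) = Δ·Π!·Σ² = 1/252  (sign +1)
I_A²/I_B² = (5/84)/(1/252) = 15/1

15/1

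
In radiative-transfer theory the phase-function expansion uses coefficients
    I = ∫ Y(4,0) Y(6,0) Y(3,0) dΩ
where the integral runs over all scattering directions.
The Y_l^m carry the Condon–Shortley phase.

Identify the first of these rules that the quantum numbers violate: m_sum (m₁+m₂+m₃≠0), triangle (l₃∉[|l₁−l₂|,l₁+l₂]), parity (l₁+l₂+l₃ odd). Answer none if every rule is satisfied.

parity

Σmᵢ = 0  ✓
l₃∈[|l₁−l₂|,l₁+l₂]=[2,10], have l₃=3  ✓
Σlᵢ = 13 ⇒ odd  ✗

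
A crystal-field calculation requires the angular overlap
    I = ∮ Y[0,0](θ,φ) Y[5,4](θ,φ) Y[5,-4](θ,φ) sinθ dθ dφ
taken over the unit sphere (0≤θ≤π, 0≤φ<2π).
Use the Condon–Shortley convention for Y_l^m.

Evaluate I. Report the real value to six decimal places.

0.282095

m-sum 0 ✓  L=10 even ✓  5≤5≤5 ✓
Π(2lᵢ+1) = 1×11×11 = 121
triangle coeff Δ(0,5,5) = 1/11
Σ_t [0,0]: t=0:+1/14400 = 1/14400
(3j)²=1/11 [(0 5 5; 0 0 0)], sign=-1
Σ_t [0,0]: t=0:+1/362880 = 1/362880
(3j)²=1/11 [(0 5 5; 0 4 -4)], sign=-1
⇒ 4πI² = 1/1
I = (+1)√(1/1/(4π)) = 0.28209479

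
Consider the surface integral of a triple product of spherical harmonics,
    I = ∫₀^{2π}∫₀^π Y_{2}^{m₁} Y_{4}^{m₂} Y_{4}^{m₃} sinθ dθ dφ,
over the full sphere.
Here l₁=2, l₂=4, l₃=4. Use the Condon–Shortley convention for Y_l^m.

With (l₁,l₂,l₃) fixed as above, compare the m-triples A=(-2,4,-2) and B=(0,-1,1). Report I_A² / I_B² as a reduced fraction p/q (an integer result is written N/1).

l's match ⇒ only the (l;m) 3-j factors differ between A and B.
A: triangle coeff Δ(2,4,4) = 1/13860; Σ_t [2,2]: t=2:+1/2880 = 1/2880; (3j)²=2/165 [(2 4 4; -2 4 -2)], sign=+1
B: triangle coeff Δ(2,4,4) = 1/13860; Σ_t [0,2]: t=0:+1/144 t=1:−1/48 t=2:+1/480 = -17/1440; (3j)²=289/13860 [(2 4 4; 0 -1 1)], sign=+1
I_A²/I_B² = (2/165)/(289/13860) = 168/289

168/289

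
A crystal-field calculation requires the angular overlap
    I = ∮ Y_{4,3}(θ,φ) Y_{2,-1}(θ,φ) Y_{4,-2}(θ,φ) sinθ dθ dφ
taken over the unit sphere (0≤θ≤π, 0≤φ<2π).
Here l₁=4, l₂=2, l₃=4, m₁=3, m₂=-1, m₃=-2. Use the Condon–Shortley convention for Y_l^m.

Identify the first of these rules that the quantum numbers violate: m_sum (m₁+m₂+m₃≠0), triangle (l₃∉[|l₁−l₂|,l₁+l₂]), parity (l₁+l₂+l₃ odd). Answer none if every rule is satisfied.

none

azimuthal sum: 3 − 1 − 2 = 0  ✓
2 ≤ 4 ≤ 6 (triangle on l)  ✓
L = 4 + 2 + 4 = 10 (even)  ✓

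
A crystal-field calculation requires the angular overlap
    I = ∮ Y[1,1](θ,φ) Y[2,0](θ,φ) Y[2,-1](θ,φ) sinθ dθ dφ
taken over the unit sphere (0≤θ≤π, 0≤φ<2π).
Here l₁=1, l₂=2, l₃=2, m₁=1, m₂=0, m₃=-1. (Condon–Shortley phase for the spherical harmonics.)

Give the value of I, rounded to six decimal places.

Σlᵢ=5 odd — θ-integrand is odd under cosθ→−cosθ; I=0

0.000000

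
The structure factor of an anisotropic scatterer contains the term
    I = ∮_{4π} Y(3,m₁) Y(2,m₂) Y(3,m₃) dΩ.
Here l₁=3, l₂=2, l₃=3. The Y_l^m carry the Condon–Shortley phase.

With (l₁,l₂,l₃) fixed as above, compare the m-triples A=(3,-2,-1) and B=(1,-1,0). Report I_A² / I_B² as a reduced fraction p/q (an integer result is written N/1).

5/1

Shared (l₁,l₂,l₃)=(3,2,3): N and (l;000)² cancel in I_A²/I_B².
A: Δ = 2!·4!·2!/9! = 1/3780; Racah Σ t=0..0: t=0:+1/96 = 1/96; ⇒ 3j(3 2 3; 3 -2 -1)² = 1/42, sgn +1
B: Δ = 2!·4!·2!/9! = 1/3780; Racah Σ t=0..1: t=0:+1/8 t=1:−1/12 = 1/24; ⇒ 3j(3 2 3; 1 -1 0)² = 1/210, sgn -1
I_A²/I_B² = (1/42)/(1/210) = 5/1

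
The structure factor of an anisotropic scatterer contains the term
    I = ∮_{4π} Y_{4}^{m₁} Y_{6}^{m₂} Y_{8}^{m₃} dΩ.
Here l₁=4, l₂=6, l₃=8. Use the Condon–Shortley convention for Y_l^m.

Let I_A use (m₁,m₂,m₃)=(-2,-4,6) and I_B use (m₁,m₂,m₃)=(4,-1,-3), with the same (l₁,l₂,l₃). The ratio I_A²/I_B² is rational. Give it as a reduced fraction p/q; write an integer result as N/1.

130/147

Same 4,6,8: normalisation and zero-m 3j drop out of the ratio.
A: Δ: 2! 6! 10! / 19! → 1/23279256; sum: t=0:+1/116121600 t=1:−1/43545600 t=2:+1/348364800 = -1/87091200; 3j²(4 6 8; -2 -4 6) = Δ·Π!·Σ² = 10/969  (sign -1)
B: Δ: 2! 6! 10! / 19! → 1/23279256; sum: t=0:+1/20736000 = 1/20736000; 3j²(4 6 8; 4 -1 -3) = Δ·Π!·Σ² = 49/4199  (sign -1)
I_A²/I_B² = (10/969)/(49/4199) = 130/147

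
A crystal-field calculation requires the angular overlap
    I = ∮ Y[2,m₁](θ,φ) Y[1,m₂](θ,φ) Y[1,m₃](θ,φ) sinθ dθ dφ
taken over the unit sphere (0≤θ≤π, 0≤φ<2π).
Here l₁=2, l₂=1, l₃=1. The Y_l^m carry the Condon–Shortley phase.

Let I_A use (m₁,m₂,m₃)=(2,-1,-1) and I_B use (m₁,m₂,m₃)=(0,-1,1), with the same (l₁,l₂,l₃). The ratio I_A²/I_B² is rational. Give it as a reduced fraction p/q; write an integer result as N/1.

l's match ⇒ only the (l;m) 3-j factors differ between A and B.
A: triangle coeff Δ(2,1,1) = 1/30; Σ_t [0,0]: t=0:+1/4 = 1/4; (3j)²=1/5 [(2 1 1; 2 -1 -1)], sign=+1
B: triangle coeff Δ(2,1,1) = 1/30; Σ_t [0,0]: t=0:+1/4 = 1/4; (3j)²=1/30 [(2 1 1; 0 -1 1)], sign=+1
I_A²/I_B² = (1/5)/(1/30) = 6/1

6/1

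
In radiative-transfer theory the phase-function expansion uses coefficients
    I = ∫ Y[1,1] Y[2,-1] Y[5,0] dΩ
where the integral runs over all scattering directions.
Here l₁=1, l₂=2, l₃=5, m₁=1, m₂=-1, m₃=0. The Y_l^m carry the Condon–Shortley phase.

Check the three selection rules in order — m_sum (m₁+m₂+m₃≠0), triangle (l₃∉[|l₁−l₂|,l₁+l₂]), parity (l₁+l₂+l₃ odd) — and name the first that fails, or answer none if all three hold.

azimuthal sum: 1 − 1 + 0 = 0  ✓
1 ≤ 5 ≤ 3 (triangle on l)  ✗
L = 1 + 2 + 5 = 8 (even)

triangle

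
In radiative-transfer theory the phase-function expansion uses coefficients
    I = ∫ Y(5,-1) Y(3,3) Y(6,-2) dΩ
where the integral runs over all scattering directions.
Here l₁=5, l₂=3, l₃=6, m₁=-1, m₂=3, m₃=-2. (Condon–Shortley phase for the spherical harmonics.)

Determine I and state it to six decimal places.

Checks pass: Σm=0; 14 even; l₃=6∈[2,8].
(2·5+1)(2·3+1)(2·6+1) = 1001
Δ: 2! 8! 4! / 15! → 1/675675
sum: t=0:+1/8640 t=1:−1/2304 t=2:+1/8640 = -7/34560
3j²(5 3 6; 0 0 0) = Δ·Π!·Σ² = 7/429  (sign -1)
sum: t=2:+1/27648 = 1/27648
3j²(5 3 6; -1 3 -2) = Δ·Π!·Σ² = 10/429  (sign +1)
combine: 4πI² = 1001·7/429·10/429 = 490/1287
take √, sign -1: I = -0.17406195

-0.174062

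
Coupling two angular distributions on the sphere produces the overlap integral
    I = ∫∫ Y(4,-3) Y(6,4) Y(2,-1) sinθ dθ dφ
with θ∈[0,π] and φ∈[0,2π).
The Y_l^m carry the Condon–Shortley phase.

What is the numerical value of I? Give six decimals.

m-sum 0 ✓  L=12 even ✓  2≤2≤10 ✓
Π(2lᵢ+1) = 9×13×5 = 585
triangle coeff Δ(4,6,2) = 1/6435
Σ_t [4,4]: t=4:+1/2304 = 1/2304
(3j)²=5/143 [(4 6 2; 0 0 0)], sign=+1
Σ_t [7,7]: t=7:−1/30240 = -1/30240
(3j)²=16/429 [(4 6 2; -3 4 -1)], sign=+1
⇒ 4πI² = 1200/1573
I = (+1)√(1200/1573/(4π)) = 0.24638901

0.246389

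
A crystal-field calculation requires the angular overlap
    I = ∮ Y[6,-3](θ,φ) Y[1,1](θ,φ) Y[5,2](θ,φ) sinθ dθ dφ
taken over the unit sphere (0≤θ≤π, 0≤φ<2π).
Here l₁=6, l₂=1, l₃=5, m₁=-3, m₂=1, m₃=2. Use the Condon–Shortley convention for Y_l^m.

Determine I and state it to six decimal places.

Rules hold: Σm=0, L=12 even, 5≤5≤7.
N = 13·3·11 = 429
Δ = 2!·10!·0!/13! = 1/858
Racah Σ t=1..1: t=1:−1/14400 = -1/14400
⇒ 3j(6 1 5; 0 0 0)² = 6/143, sgn +1
Racah Σ t=2..2: t=2:+1/60480 = 1/60480
⇒ 3j(6 1 5; -3 1 2)² = 6/143, sgn -1
4πI² = N·(3j₀)²·(3jₘ)² = 108/143
I = -1·√(0.755245/4π) = -0.24515397

-0.245154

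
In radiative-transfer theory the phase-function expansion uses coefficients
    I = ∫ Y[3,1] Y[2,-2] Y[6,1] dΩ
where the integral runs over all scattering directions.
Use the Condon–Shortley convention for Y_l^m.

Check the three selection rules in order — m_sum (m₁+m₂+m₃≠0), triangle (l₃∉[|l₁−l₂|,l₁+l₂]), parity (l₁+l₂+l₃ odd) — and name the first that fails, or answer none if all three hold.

Σmᵢ = 0  ✓
l₃∈[|l₁−l₂|,l₁+l₂]=[1,5], have l₃=6  ✗
Σlᵢ = 11 ⇒ odd

triangle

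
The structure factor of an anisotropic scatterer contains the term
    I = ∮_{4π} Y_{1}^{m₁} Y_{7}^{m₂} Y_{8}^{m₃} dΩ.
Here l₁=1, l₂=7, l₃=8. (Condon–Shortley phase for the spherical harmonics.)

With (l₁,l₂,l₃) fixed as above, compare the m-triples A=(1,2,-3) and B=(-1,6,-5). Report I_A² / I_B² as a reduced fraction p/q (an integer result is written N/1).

l's match ⇒ only the (l;m) 3-j factors differ between A and B.
A: triangle coeff Δ(1,7,8) = 1/2040; Σ_t [0,0]: t=0:+1/87091200 = 1/87091200; (3j)²=11/408 [(1 7 8; 1 2 -3)], sign=-1
B: triangle coeff Δ(1,7,8) = 1/2040; Σ_t [0,0]: t=0:+1/12454041600 = 1/12454041600; (3j)²=1/680 [(1 7 8; -1 6 -5)], sign=-1
I_A²/I_B² = (11/408)/(1/680) = 55/3

55/3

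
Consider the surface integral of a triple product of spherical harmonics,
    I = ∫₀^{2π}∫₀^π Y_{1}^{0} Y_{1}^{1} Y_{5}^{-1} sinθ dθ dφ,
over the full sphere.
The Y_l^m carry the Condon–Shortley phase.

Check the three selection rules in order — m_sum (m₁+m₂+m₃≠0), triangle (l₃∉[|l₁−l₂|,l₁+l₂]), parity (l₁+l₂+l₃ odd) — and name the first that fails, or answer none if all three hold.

m₁+m₂+m₃ = 0 + 1 − 1 = 0  ✓
triangle: |1−1|=0 ≤ l₃=5 ≤ 1+1=2  ✗
parity: l₁+l₂+l₃ = 7 is odd

triangle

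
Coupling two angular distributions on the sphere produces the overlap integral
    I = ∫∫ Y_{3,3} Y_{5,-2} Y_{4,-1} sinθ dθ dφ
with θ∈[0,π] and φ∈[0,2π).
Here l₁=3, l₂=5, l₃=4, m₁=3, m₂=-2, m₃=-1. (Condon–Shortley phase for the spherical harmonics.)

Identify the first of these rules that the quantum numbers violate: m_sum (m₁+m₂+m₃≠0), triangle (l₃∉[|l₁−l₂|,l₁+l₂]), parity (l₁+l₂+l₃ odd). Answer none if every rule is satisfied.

none

azimuthal sum: 3 − 2 − 1 = 0  ✓
2 ≤ 4 ≤ 8 (triangle on l)  ✓
L = 3 + 5 + 4 = 12 (even)  ✓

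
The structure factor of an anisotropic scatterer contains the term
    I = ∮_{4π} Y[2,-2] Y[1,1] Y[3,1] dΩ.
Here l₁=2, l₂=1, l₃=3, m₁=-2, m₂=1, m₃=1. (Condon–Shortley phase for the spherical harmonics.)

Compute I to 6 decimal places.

Rules hold: Σm=0, L=6 even, 1≤3≤3.
N = 5·3·7 = 105
Δ = 0!·4!·2!/7! = 1/105
Racah Σ t=0..0: t=0:+1/4 = 1/4
⇒ 3j(2 1 3; 0 0 0)² = 3/35, sgn -1
Racah Σ t=0..0: t=0:+1/48 = 1/48
⇒ 3j(2 1 3; -2 1 1)² = 1/105, sgn +1
4πI² = N·(3j₀)²·(3jₘ)² = 3/35
I = -1·√(0.0857143/4π) = -0.08258890

-0.082589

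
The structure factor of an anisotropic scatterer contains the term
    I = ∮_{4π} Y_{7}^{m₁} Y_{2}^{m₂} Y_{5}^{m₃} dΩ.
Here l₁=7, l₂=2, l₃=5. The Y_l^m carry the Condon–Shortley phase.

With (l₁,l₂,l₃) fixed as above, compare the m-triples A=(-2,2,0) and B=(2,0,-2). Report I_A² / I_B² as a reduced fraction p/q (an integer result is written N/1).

7/20

Same 7,2,5: normalisation and zero-m 3j drop out of the ratio.
A: Δ: 4! 10! 0! / 15! → 1/15015; sum: t=4:+1/345600 = 1/345600; 3j²(7 2 5; -2 2 0) = Δ·Π!·Σ² = 6/715  (sign -1)
B: Δ: 4! 10! 0! / 15! → 1/15015; sum: t=2:+1/120960 = 1/120960; 3j²(7 2 5; 2 0 -2) = Δ·Π!·Σ² = 24/1001  (sign -1)
I_A²/I_B² = (6/715)/(24/1001) = 7/20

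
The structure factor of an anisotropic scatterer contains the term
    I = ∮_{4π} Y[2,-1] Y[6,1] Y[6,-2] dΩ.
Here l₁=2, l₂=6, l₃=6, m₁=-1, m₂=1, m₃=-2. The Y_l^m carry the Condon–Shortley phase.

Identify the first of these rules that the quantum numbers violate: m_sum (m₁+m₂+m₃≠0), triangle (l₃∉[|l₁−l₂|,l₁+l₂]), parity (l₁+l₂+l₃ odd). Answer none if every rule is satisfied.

m_sum

Σmᵢ = -2  ✗
l₃∈[|l₁−l₂|,l₁+l₂]=[4,8], have l₃=6
Σlᵢ = 14 ⇒ even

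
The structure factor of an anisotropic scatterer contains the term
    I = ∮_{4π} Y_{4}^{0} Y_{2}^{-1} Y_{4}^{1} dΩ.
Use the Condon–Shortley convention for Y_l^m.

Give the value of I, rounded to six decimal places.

Rules hold: Σm=0, L=10 even, 2≤4≤6.
N = 9·5·9 = 405
Δ = 2!·6!·2!/11! = 1/13860
Racah Σ t=0..2: t=0:+1/192 t=1:−1/36 t=2:+1/192 = -5/288
⇒ 3j(4 2 4; 0 0 0)² = 20/693, sgn -1
Racah Σ t=0..1: t=0:+1/96 t=1:−1/72 = -1/288
⇒ 3j(4 2 4; 0 -1 1)² = 1/462, sgn +1
4πI² = N·(3j₀)²·(3jₘ)² = 150/5929
I = -1·√(0.0252994/4π) = -0.04486937

-0.044869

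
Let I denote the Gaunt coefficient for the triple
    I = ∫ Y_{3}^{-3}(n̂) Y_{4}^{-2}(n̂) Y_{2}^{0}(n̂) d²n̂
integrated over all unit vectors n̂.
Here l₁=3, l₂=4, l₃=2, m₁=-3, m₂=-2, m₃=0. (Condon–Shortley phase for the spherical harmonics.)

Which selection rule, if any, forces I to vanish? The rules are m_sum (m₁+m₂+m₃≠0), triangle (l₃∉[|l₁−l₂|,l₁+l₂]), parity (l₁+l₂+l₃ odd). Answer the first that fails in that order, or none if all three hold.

m_sum

Σmᵢ = -5  ✗
l₃∈[|l₁−l₂|,l₁+l₂]=[1,7], have l₃=2
Σlᵢ = 9 ⇒ odd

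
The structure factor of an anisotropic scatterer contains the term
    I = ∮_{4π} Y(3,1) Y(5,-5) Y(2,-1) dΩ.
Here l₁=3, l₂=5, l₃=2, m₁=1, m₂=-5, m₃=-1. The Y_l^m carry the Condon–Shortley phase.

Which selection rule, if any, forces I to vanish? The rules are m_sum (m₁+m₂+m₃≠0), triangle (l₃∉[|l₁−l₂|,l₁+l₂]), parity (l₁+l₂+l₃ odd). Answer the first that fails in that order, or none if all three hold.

azimuthal sum: 1 − 5 − 1 = -5  ✗
2 ≤ 2 ≤ 8 (triangle on l)
L = 3 + 5 + 2 = 10 (even)

m_sum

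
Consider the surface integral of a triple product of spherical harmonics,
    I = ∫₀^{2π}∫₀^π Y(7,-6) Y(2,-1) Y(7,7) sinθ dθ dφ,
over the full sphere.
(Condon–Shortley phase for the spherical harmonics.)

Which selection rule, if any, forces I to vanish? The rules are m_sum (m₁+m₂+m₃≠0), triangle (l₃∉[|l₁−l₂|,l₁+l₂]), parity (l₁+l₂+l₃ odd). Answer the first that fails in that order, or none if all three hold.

Σmᵢ = 0  ✓
l₃∈[|l₁−l₂|,l₁+l₂]=[5,9], have l₃=7  ✓
Σlᵢ = 16 ⇒ even  ✓

none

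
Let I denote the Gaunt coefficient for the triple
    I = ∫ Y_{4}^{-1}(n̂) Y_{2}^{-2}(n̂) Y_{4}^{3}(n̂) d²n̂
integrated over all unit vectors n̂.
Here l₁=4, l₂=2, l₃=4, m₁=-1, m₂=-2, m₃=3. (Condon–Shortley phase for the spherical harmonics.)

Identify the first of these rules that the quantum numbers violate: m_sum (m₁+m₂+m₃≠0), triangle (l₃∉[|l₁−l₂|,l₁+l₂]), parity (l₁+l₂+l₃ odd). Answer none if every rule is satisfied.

none

m₁+m₂+m₃ = -1 − 2 + 3 = 0  ✓
triangle: |4−2|=2 ≤ l₃=4 ≤ 4+2=6  ✓
parity: l₁+l₂+l₃ = 10 is even  ✓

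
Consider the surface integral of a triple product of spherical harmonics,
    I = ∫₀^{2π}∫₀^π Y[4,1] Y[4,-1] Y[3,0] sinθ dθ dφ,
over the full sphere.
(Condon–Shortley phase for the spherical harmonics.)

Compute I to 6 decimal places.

l₁+l₂+l₃=11 is odd: 3j(l;000)=0 ⇒ I=0

0.000000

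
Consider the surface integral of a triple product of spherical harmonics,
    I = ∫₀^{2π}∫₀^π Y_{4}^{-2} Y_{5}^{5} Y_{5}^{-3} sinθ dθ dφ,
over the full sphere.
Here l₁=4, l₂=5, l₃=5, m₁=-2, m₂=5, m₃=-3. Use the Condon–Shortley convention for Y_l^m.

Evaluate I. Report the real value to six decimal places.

-0.184127

Rules hold: Σm=0, L=14 even, 1≤5≤9.
N = 9·11·11 = 1089
Δ = 4!·4!·6!/15! = 1/3153150
Racah Σ t=0..4: t=0:+1/69120 t=1:−1/1728 t=2:+1/576 t=3:−1/1728 t=4:+1/69120 = 7/11520
⇒ 3j(4 5 5; 0 0 0)² = 2/143, sgn -1
Racah Σ t=4..4: t=4:+1/69120 = 1/69120
⇒ 3j(4 5 5; -2 5 -3)² = 4/143, sgn +1
4πI² = N·(3j₀)²·(3jₘ)² = 72/169
I = -1·√(0.426036/4π) = -0.18412721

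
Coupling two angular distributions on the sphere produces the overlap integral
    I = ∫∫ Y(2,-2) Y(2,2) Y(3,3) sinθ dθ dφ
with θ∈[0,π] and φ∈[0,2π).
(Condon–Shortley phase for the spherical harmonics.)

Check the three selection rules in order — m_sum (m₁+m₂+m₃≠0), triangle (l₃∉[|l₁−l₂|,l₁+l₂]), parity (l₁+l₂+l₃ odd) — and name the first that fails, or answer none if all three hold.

azimuthal sum: -2 + 2 + 3 = 3  ✗
0 ≤ 3 ≤ 4 (triangle on l)
L = 2 + 2 + 3 = 7 (odd)

m_sum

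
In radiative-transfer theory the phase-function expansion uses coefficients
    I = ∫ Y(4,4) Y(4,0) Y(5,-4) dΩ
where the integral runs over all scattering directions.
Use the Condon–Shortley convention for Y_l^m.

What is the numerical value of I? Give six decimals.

0.000000

Σlᵢ=13 odd — θ-integrand is odd under cosθ→−cosθ; I=0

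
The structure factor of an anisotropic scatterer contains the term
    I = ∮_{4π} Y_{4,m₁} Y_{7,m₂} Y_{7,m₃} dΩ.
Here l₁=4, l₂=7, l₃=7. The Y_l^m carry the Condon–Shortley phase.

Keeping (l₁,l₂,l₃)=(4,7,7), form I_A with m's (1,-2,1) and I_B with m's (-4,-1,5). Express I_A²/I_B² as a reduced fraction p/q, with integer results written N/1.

1369/1925

Shared (l₁,l₂,l₃)=(4,7,7): N and (l;000)² cancel in I_A²/I_B².
A: Δ = 4!·4!·10!/19! = 1/58198140; Racah Σ t=0..3: t=0:+1/2073600 t=1:−1/414720 t=2:+1/725760 t=3:−1/11612160 = -37/58060800; ⇒ 3j(4 7 7; 1 -2 1)² = 4107/646646, sgn -1
B: Δ = 4!·4!·10!/19! = 1/58198140; Racah Σ t=4..4: t=4:+1/46448640 = 1/46448640; ⇒ 3j(4 7 7; -4 -1 5)² = 75/8398, sgn +1
I_A²/I_B² = (4107/646646)/(75/8398) = 1369/1925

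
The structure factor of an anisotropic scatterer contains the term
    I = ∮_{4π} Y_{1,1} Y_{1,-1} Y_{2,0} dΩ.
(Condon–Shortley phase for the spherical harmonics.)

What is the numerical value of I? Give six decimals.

0.126157

Checks pass: Σm=0; 4 even; l₃=2∈[0,2].
(2·1+1)(2·1+1)(2·2+1) = 45
Δ: 0! 2! 2! / 5! → 1/30
sum: t=0:+1/1 = 1/1
3j²(1 1 2; 0 0 0) = Δ·Π!·Σ² = 2/15  (sign +1)
sum: t=0:+1/4 = 1/4
3j²(1 1 2; 1 -1 0) = Δ·Π!·Σ² = 1/30  (sign +1)
combine: 4πI² = 45·2/15·1/30 = 1/5
take √, sign +1: I = 0.12615663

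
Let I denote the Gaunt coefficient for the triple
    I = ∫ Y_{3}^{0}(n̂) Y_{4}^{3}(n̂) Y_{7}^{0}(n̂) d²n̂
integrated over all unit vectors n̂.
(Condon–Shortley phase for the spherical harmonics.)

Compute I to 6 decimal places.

0.000000

0 + 3 + 0 = 3 ≠ 0: azimuthal integral kills it; I = 0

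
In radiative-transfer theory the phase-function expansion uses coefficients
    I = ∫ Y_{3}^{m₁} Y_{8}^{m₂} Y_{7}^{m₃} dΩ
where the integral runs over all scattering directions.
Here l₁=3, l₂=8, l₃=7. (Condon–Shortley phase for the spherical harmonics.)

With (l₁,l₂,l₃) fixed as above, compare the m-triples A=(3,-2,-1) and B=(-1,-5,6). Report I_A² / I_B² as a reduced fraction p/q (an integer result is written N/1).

Same 3,8,7: normalisation and zero-m 3j drop out of the ratio.
A: Δ: 4! 2! 12! / 19! → 1/5290740; sum: t=0:+1/24883200 = 1/24883200; 3j²(3 8 7; 3 -2 -1) = Δ·Π!·Σ² = 70/4199  (sign +1)
B: Δ: 4! 2! 12! / 19! → 1/5290740; sum: t=2:+1/319334400 t=3:−1/2874009600 = 1/359251200; 3j²(3 8 7; -1 -5 6) = Δ·Π!·Σ² = 1664/101745  (sign -1)
I_A²/I_B² = (70/4199)/(1664/101745) = 11025/10816

11025/10816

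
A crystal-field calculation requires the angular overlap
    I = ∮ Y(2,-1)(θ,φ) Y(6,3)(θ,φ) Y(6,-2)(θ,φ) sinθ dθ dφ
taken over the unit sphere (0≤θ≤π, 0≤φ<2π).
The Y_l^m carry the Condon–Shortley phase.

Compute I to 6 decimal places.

-0.140463

m-sum 0 ✓  L=14 even ✓  4≤6≤8 ✓
Π(2lᵢ+1) = 5×13×13 = 845
triangle coeff Δ(2,6,6) = 1/90090
Σ_t [0,2]: t=0:+1/69120 t=1:−1/14400 t=2:+1/69120 = -7/172800
(3j)²=14/715 [(2 6 6; 0 0 0)], sign=-1
Σ_t [1,2]: t=1:−1/161280 t=2:+1/60480 = 1/96768
(3j)²=15/1001 [(2 6 6; -1 3 -2)], sign=+1
⇒ 4πI² = 30/121
I = (-1)√(30/121/(4π)) = -0.14046335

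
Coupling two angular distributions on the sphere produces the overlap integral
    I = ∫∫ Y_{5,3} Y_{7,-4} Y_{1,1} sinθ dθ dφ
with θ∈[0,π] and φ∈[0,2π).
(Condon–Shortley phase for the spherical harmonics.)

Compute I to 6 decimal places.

triangle: need 2≤l₃≤12, have 1; I=0

0.000000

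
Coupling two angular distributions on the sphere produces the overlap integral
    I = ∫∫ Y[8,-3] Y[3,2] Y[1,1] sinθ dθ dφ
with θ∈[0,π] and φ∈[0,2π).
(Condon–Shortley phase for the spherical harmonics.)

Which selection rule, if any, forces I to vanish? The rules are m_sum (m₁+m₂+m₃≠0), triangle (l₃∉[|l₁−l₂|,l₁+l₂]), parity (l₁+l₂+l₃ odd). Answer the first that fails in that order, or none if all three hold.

Σmᵢ = 0  ✓
l₃∈[|l₁−l₂|,l₁+l₂]=[5,11], have l₃=1  ✗
Σlᵢ = 12 ⇒ even

triangle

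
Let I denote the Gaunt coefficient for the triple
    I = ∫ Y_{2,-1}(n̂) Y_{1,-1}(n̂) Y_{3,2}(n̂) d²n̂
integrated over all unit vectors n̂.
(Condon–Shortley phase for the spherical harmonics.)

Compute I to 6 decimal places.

m-sum 0 ✓  L=6 even ✓  1≤3≤3 ✓
Π(2lᵢ+1) = 5×3×7 = 105
triangle coeff Δ(2,1,3) = 1/105
Σ_t [0,0]: t=0:+1/4 = 1/4
(3j)²=3/35 [(2 1 3; 0 0 0)], sign=-1
Σ_t [0,0]: t=0:+1/12 = 1/12
(3j)²=2/21 [(2 1 3; -1 -1 2)], sign=-1
⇒ 4πI² = 6/7
I = (+1)√(6/7/(4π)) = 0.26116903

0.261169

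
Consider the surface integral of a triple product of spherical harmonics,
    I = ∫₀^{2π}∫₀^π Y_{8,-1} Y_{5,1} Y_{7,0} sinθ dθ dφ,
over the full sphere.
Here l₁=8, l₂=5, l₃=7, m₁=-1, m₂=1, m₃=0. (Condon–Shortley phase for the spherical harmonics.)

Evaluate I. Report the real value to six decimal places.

m-sum 0 ✓  L=20 even ✓  3≤7≤13 ✓
Π(2lᵢ+1) = 17×11×15 = 2805
triangle coeff Δ(8,5,7) = 1/814773960
Σ_t [1,5]: t=1:−1/87091200 t=2:+1/4976640 t=3:−1/2073600 t=4:+1/4976640 t=5:−1/87091200 = -1/9676800
(3j)²=360/46189 [(8 5 7; 0 0 0)], sign=+1
Σ_t [2,6]: t=2:+1/34836480 t=3:−1/3732480 t=4:+1/2764800 t=5:−1/12441600 t=6:+1/522547200 = 23/522547200
(3j)²=529/277134 [(8 5 7; -1 1 0)], sign=-1
⇒ 4πI² = 476100/11408683
I = (-1)√(476100/11408683/(4π)) = -0.05762705

-0.057627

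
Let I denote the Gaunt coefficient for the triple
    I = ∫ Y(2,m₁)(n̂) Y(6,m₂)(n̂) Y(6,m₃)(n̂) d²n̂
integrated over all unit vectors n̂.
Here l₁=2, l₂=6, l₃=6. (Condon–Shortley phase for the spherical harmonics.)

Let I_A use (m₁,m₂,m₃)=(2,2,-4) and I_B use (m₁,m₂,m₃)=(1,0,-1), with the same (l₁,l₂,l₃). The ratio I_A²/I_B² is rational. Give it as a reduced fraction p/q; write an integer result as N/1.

180/7

Same 2,6,6: normalisation and zero-m 3j drop out of the ratio.
A: Δ: 2! 2! 10! / 15! → 1/90090; sum: t=0:+1/322560 = 1/322560; 3j²(2 6 6; 2 2 -4) = Δ·Π!·Σ² = 18/1001  (sign +1)
B: Δ: 2! 2! 10! / 15! → 1/90090; sum: t=0:+1/34560 t=1:−1/28800 = -1/172800; 3j²(2 6 6; 1 0 -1) = Δ·Π!·Σ² = 1/1430  (sign +1)
I_A²/I_B² = (18/1001)/(1/1430) = 180/7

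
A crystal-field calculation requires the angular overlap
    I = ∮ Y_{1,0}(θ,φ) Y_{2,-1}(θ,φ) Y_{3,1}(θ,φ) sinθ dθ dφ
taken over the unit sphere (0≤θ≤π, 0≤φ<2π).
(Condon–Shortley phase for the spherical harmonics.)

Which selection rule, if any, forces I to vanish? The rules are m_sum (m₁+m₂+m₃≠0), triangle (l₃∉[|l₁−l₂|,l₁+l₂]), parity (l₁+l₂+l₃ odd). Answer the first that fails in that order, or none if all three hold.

none

m₁+m₂+m₃ = 0 − 1 + 1 = 0  ✓
triangle: |1−2|=1 ≤ l₃=3 ≤ 1+2=3  ✓
parity: l₁+l₂+l₃ = 6 is even  ✓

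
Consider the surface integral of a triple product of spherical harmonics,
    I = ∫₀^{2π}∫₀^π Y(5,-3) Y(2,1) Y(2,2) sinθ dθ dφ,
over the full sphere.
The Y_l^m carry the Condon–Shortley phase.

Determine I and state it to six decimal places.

l₃=2 ∉ [3,7] — triangle fails ⇒ I = 0

0.000000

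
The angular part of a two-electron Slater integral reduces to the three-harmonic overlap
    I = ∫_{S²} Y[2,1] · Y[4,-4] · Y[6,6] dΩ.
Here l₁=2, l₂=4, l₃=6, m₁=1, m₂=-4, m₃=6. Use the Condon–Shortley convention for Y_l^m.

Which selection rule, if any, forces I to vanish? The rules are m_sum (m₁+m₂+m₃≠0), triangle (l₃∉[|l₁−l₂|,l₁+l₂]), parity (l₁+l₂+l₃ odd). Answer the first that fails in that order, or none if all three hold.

m_sum

azimuthal sum: 1 − 4 + 6 = 3  ✗
2 ≤ 6 ≤ 6 (triangle on l)
L = 2 + 4 + 6 = 12 (even)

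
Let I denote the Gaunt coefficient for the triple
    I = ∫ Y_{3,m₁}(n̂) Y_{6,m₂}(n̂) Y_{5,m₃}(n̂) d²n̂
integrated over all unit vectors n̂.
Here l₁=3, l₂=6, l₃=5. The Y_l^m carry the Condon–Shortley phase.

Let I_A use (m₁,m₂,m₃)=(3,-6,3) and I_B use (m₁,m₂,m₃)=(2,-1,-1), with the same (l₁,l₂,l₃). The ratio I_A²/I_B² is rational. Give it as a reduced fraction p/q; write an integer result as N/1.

11/14

Shared (l₁,l₂,l₃)=(3,6,5): N and (l;000)² cancel in I_A²/I_B².
A: Δ = 4!·2!·8!/15! = 1/675675; Racah Σ t=0..0: t=0:+1/1935360 = 1/1935360; ⇒ 3j(3 6 5; 3 -6 3)² = 1/91, sgn +1
B: Δ = 4!·2!·8!/15! = 1/675675; Racah Σ t=0..1: t=0:+1/17280 t=1:−1/6912 = -1/11520; ⇒ 3j(3 6 5; 2 -1 -1)² = 2/143, sgn -1
I_A²/I_B² = (1/91)/(2/143) = 11/14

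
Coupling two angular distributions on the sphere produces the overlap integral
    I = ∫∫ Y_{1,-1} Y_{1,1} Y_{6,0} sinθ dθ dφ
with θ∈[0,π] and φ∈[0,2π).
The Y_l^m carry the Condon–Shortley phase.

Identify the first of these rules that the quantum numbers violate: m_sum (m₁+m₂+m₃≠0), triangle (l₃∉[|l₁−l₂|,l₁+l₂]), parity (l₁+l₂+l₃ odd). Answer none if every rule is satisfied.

triangle

azimuthal sum: -1 + 1 + 0 = 0  ✓
0 ≤ 6 ≤ 2 (triangle on l)  ✗
L = 1 + 1 + 6 = 8 (even)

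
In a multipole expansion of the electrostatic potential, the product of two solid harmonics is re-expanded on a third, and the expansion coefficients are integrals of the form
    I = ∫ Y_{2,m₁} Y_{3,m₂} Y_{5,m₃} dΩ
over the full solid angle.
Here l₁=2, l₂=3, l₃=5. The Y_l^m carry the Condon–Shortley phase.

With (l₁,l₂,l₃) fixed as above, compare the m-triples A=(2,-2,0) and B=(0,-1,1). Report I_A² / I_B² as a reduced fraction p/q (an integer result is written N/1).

l's match ⇒ only the (l;m) 3-j factors differ between A and B.
A: triangle coeff Δ(2,3,5) = 1/2310; Σ_t [0,0]: t=0:+1/2880 = 1/2880; (3j)²=1/462 [(2 3 5; 2 -2 0)], sign=-1
B: triangle coeff Δ(2,3,5) = 1/2310; Σ_t [0,0]: t=0:+1/192 = 1/192; (3j)²=3/77 [(2 3 5; 0 -1 1)], sign=+1
I_A²/I_B² = (1/462)/(3/77) = 1/18

1/18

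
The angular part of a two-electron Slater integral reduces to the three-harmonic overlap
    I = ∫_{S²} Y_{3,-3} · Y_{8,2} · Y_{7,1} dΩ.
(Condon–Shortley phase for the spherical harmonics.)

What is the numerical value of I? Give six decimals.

-0.168590

m-sum 0 ✓  L=18 even ✓  5≤7≤11 ✓
Π(2lᵢ+1) = 7×17×15 = 1785
triangle coeff Δ(3,8,7) = 1/5290740
Σ_t [1,3]: t=1:−1/7257600 t=2:+1/2073600 t=3:−1/7257600 = 1/4838400
(3j)²=252/20995 [(3 8 7; 0 0 0)], sign=-1
Σ_t [4,4]: t=4:+1/24883200 = 1/24883200
(3j)²=70/4199 [(3 8 7; -3 2 1)], sign=+1
⇒ 4πI² = 370440/1037153
I = (-1)√(370440/1037153/(4π)) = -0.16859030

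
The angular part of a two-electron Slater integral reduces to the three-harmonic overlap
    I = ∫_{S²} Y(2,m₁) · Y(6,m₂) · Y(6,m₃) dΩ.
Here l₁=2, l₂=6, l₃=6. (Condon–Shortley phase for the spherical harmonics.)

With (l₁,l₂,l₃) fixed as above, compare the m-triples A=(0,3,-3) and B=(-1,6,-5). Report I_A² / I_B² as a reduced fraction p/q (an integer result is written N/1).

25/242

Same 2,6,6: normalisation and zero-m 3j drop out of the ratio.
A: Δ: 2! 2! 10! / 15! → 1/90090; sum: t=0:+1/1451520 t=1:−1/80640 t=2:+1/120960 = -1/290304; 3j²(2 6 6; 0 3 -3) = Δ·Π!·Σ² = 5/2002  (sign +1)
B: Δ: 2! 2! 10! / 15! → 1/90090; sum: t=2:+1/7257600 = 1/7257600; 3j²(2 6 6; -1 6 -5) = Δ·Π!·Σ² = 11/455  (sign -1)
I_A²/I_B² = (5/2002)/(11/455) = 25/242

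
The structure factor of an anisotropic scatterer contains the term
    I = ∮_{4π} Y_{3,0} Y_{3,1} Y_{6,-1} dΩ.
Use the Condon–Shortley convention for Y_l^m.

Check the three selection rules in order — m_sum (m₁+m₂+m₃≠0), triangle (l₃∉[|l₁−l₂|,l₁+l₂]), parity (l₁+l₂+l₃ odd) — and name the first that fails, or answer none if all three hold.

none

azimuthal sum: 0 + 1 − 1 = 0  ✓
0 ≤ 6 ≤ 6 (triangle on l)  ✓
L = 3 + 3 + 6 = 12 (even)  ✓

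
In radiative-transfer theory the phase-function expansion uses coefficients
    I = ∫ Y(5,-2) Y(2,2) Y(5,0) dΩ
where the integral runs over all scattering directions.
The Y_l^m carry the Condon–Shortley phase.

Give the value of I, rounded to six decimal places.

-0.191372

m-sum 0 ✓  L=12 even ✓  3≤5≤7 ✓
Π(2lᵢ+1) = 11×5×11 = 605
triangle coeff Δ(5,2,5) = 1/38610
Σ_t [0,2]: t=0:+1/2880 t=1:−1/576 t=2:+1/2880 = -1/960
(3j)²=10/429 [(5 2 5; 0 0 0)], sign=+1
Σ_t [2,2]: t=2:+1/2880 = 1/2880
(3j)²=14/429 [(5 2 5; -2 2 0)], sign=-1
⇒ 4πI² = 700/1521
I = (-1)√(700/1521/(4π)) = -0.19137248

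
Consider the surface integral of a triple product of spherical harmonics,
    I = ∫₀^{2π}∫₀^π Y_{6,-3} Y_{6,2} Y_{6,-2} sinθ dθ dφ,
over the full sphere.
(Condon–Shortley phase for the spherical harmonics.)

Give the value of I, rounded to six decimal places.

-3 + 2 − 2 = -3 ≠ 0: azimuthal integral kills it; I = 0

0.000000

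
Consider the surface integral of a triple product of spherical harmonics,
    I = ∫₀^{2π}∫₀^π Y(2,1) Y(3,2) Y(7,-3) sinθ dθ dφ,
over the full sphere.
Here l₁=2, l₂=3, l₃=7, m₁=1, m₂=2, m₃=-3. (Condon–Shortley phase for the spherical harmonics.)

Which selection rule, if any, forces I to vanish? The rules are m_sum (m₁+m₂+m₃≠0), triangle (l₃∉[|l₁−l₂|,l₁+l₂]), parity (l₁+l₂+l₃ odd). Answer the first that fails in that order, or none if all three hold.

m₁+m₂+m₃ = 1 + 2 − 3 = 0  ✓
triangle: |2−3|=1 ≤ l₃=7 ≤ 2+3=5  ✗
parity: l₁+l₂+l₃ = 12 is even

triangle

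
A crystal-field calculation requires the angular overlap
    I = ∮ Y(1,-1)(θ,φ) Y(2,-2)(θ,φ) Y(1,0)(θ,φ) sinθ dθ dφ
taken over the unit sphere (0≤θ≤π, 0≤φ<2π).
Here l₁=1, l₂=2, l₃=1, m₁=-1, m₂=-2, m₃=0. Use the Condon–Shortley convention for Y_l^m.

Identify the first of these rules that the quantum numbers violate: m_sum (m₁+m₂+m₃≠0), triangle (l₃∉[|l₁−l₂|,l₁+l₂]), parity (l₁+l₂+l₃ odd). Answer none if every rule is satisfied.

m_sum

azimuthal sum: -1 − 2 + 0 = -3  ✗
1 ≤ 1 ≤ 3 (triangle on l)
L = 1 + 2 + 1 = 4 (even)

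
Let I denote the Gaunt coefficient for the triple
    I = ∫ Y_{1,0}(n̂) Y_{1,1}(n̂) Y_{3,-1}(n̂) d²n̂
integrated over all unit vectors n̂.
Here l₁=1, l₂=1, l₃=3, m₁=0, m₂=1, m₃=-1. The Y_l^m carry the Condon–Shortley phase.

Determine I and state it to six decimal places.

0.000000

|1−1|≤3≤1+1 violated ⇒ I = 0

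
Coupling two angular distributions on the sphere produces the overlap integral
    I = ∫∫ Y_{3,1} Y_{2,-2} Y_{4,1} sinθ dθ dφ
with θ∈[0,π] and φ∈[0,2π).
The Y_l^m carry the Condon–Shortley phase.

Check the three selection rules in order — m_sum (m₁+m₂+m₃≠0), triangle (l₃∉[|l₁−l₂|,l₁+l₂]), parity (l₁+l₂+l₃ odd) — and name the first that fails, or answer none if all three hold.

parity

azimuthal sum: 1 − 2 + 1 = 0  ✓
1 ≤ 4 ≤ 5 (triangle on l)  ✓
L = 3 + 2 + 4 = 9 (odd)  ✗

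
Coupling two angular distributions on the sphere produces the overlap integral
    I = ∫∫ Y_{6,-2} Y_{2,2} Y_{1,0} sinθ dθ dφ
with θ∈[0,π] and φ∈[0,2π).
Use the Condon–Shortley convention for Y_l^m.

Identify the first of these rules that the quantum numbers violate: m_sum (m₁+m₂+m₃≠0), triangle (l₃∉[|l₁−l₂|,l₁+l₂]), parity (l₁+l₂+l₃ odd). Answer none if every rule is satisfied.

triangle

azimuthal sum: -2 + 2 + 0 = 0  ✓
4 ≤ 1 ≤ 8 (triangle on l)  ✗
L = 6 + 2 + 1 = 9 (odd)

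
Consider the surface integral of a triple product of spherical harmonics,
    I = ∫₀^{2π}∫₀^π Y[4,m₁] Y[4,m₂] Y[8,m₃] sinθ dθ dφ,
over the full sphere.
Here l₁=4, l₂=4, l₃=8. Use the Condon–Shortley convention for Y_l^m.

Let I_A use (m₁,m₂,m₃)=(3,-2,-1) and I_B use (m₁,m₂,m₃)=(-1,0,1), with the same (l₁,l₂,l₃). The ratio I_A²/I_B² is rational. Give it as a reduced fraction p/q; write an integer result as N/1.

2/35

Same 4,4,8: normalisation and zero-m 3j drop out of the ratio.
A: Δ: 0! 8! 8! / 17! → 1/218790; sum: t=0:+1/7257600 = 1/7257600; 3j²(4 4 8; 3 -2 -1) = Δ·Π!·Σ² = 14/12155  (sign -1)
B: Δ: 0! 8! 8! / 17! → 1/218790; sum: t=0:+1/414720 = 1/414720; 3j²(4 4 8; -1 0 1) = Δ·Π!·Σ² = 49/2431  (sign -1)
I_A²/I_B² = (14/12155)/(49/2431) = 2/35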